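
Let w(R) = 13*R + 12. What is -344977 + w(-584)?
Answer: -352557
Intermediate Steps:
w(R) = 12 + 13*R
-344977 + w(-584) = -344977 + (12 + 13*(-584)) = -344977 + (12 - 7592) = -344977 - 7580 = -352557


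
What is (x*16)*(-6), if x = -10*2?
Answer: 1920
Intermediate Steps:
x = -20
(x*16)*(-6) = -20*16*(-6) = -320*(-6) = 1920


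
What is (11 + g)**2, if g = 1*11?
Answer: 484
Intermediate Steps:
g = 11
(11 + g)**2 = (11 + 11)**2 = 22**2 = 484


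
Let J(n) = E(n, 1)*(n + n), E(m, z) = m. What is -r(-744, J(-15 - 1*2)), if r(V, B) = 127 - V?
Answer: -871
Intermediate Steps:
J(n) = 2*n² (J(n) = n*(n + n) = n*(2*n) = 2*n²)
-r(-744, J(-15 - 1*2)) = -(127 - 1*(-744)) = -(127 + 744) = -1*871 = -871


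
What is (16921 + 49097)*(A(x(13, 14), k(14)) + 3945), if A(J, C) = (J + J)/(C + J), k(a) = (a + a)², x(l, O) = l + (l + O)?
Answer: 26826084210/103 ≈ 2.6045e+8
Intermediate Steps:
x(l, O) = O + 2*l (x(l, O) = l + (O + l) = O + 2*l)
k(a) = 4*a² (k(a) = (2*a)² = 4*a²)
A(J, C) = 2*J/(C + J) (A(J, C) = (2*J)/(C + J) = 2*J/(C + J))
(16921 + 49097)*(A(x(13, 14), k(14)) + 3945) = (16921 + 49097)*(2*(14 + 2*13)/(4*14² + (14 + 2*13)) + 3945) = 66018*(2*(14 + 26)/(4*196 + (14 + 26)) + 3945) = 66018*(2*40/(784 + 40) + 3945) = 66018*(2*40/824 + 3945) = 66018*(2*40*(1/824) + 3945) = 66018*(10/103 + 3945) = 66018*(406345/103) = 26826084210/103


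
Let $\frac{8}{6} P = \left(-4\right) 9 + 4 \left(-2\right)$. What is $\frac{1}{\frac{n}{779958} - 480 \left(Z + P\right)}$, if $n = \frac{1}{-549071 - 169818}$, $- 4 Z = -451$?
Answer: $- \frac{560703226662}{21463719516621361} \approx -2.6123 \cdot 10^{-5}$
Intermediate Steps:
$Z = \frac{451}{4}$ ($Z = \left(- \frac{1}{4}\right) \left(-451\right) = \frac{451}{4} \approx 112.75$)
$P = -33$ ($P = \frac{3 \left(\left(-4\right) 9 + 4 \left(-2\right)\right)}{4} = \frac{3 \left(-36 - 8\right)}{4} = \frac{3}{4} \left(-44\right) = -33$)
$n = - \frac{1}{718889}$ ($n = \frac{1}{-718889} = - \frac{1}{718889} \approx -1.391 \cdot 10^{-6}$)
$\frac{1}{\frac{n}{779958} - 480 \left(Z + P\right)} = \frac{1}{- \frac{1}{718889 \cdot 779958} - 480 \left(\frac{451}{4} - 33\right)} = \frac{1}{\left(- \frac{1}{718889}\right) \frac{1}{779958} - 38280} = \frac{1}{- \frac{1}{560703226662} - 38280} = \frac{1}{- \frac{21463719516621361}{560703226662}} = - \frac{560703226662}{21463719516621361}$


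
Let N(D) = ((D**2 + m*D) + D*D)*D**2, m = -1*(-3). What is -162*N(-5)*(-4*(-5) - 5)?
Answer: -2126250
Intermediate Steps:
m = 3
N(D) = D**2*(2*D**2 + 3*D) (N(D) = ((D**2 + 3*D) + D*D)*D**2 = ((D**2 + 3*D) + D**2)*D**2 = (2*D**2 + 3*D)*D**2 = D**2*(2*D**2 + 3*D))
-162*N(-5)*(-4*(-5) - 5) = -162*(-5)**3*(3 + 2*(-5))*(-4*(-5) - 5) = -162*(-125*(3 - 10))*(20 - 5) = -162*(-125*(-7))*15 = -141750*15 = -162*13125 = -2126250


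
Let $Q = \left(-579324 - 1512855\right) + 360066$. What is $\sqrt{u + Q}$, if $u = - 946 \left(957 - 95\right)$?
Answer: $i \sqrt{2547565} \approx 1596.1 i$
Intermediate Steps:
$Q = -1732113$ ($Q = -2092179 + 360066 = -1732113$)
$u = -815452$ ($u = \left(-946\right) 862 = -815452$)
$\sqrt{u + Q} = \sqrt{-815452 - 1732113} = \sqrt{-2547565} = i \sqrt{2547565}$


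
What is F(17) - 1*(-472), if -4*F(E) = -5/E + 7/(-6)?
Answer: 192725/408 ≈ 472.37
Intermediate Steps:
F(E) = 7/24 + 5/(4*E) (F(E) = -(-5/E + 7/(-6))/4 = -(-5/E + 7*(-1/6))/4 = -(-5/E - 7/6)/4 = -(-7/6 - 5/E)/4 = 7/24 + 5/(4*E))
F(17) - 1*(-472) = (1/24)*(30 + 7*17)/17 - 1*(-472) = (1/24)*(1/17)*(30 + 119) + 472 = (1/24)*(1/17)*149 + 472 = 149/408 + 472 = 192725/408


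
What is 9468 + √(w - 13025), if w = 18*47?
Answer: 9468 + I*√12179 ≈ 9468.0 + 110.36*I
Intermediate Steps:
w = 846
9468 + √(w - 13025) = 9468 + √(846 - 13025) = 9468 + √(-12179) = 9468 + I*√12179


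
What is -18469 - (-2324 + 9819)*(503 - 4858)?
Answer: 32622256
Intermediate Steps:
-18469 - (-2324 + 9819)*(503 - 4858) = -18469 - 7495*(-4355) = -18469 - 1*(-32640725) = -18469 + 32640725 = 32622256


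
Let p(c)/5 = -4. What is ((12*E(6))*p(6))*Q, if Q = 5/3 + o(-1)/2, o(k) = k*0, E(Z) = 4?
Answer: -1600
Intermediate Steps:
p(c) = -20 (p(c) = 5*(-4) = -20)
o(k) = 0
Q = 5/3 (Q = 5/3 + 0/2 = 5*(1/3) + 0*(1/2) = 5/3 + 0 = 5/3 ≈ 1.6667)
((12*E(6))*p(6))*Q = ((12*4)*(-20))*(5/3) = (48*(-20))*(5/3) = -960*5/3 = -1600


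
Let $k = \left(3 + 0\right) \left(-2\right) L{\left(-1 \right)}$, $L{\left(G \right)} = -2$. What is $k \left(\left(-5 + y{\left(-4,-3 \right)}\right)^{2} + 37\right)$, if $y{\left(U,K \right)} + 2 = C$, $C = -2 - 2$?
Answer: $1896$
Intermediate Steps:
$C = -4$
$y{\left(U,K \right)} = -6$ ($y{\left(U,K \right)} = -2 - 4 = -6$)
$k = 12$ ($k = \left(3 + 0\right) \left(-2\right) \left(-2\right) = 3 \left(-2\right) \left(-2\right) = \left(-6\right) \left(-2\right) = 12$)
$k \left(\left(-5 + y{\left(-4,-3 \right)}\right)^{2} + 37\right) = 12 \left(\left(-5 - 6\right)^{2} + 37\right) = 12 \left(\left(-11\right)^{2} + 37\right) = 12 \left(121 + 37\right) = 12 \cdot 158 = 1896$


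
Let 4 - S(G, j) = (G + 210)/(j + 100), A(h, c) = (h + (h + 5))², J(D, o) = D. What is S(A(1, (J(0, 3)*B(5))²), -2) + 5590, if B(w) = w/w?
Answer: 78279/14 ≈ 5591.4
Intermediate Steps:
B(w) = 1
A(h, c) = (5 + 2*h)² (A(h, c) = (h + (5 + h))² = (5 + 2*h)²)
S(G, j) = 4 - (210 + G)/(100 + j) (S(G, j) = 4 - (G + 210)/(j + 100) = 4 - (210 + G)/(100 + j))
S(A(1, (J(0, 3)*B(5))²), -2) + 5590 = (190 - (5 + 2*1)² + 4*(-2))/(100 - 2) + 5590 = (190 - (5 + 2)² - 8)/98 + 5590 = (190 - 1*7² - 8)/98 + 5590 = (190 - 1*49 - 8)/98 + 5590 = (190 - 49 - 8)/98 + 5590 = (1/98)*133 + 5590 = 19/14 + 5590 = 78279/14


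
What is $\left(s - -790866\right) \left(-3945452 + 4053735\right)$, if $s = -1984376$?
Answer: $-129236843330$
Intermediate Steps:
$\left(s - -790866\right) \left(-3945452 + 4053735\right) = \left(-1984376 - -790866\right) \left(-3945452 + 4053735\right) = \left(-1984376 + \left(-564 + 791430\right)\right) 108283 = \left(-1984376 + 790866\right) 108283 = \left(-1193510\right) 108283 = -129236843330$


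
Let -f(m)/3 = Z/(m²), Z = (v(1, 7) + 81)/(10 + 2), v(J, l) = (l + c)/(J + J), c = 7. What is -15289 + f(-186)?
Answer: -264469133/17298 ≈ -15289.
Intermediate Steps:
v(J, l) = (7 + l)/(2*J) (v(J, l) = (l + 7)/(J + J) = (7 + l)/((2*J)) = (7 + l)*(1/(2*J)) = (7 + l)/(2*J))
Z = 22/3 (Z = ((½)*(7 + 7)/1 + 81)/(10 + 2) = ((½)*1*14 + 81)/12 = (7 + 81)*(1/12) = 88*(1/12) = 22/3 ≈ 7.3333)
f(m) = -22/m² (f(m) = -22/(m²) = -22/m²)
-15289 + f(-186) = -15289 - 22/(-186)² = -15289 - 22*1/34596 = -15289 - 11/17298 = -264469133/17298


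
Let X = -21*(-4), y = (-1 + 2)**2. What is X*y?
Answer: 84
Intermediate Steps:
y = 1 (y = 1**2 = 1)
X = 84
X*y = 84*1 = 84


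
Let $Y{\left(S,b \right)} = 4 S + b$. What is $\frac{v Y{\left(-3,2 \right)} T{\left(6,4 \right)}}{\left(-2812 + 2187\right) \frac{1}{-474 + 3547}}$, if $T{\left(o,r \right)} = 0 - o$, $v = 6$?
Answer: $- \frac{221256}{125} \approx -1770.0$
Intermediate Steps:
$Y{\left(S,b \right)} = b + 4 S$
$T{\left(o,r \right)} = - o$
$\frac{v Y{\left(-3,2 \right)} T{\left(6,4 \right)}}{\left(-2812 + 2187\right) \frac{1}{-474 + 3547}} = \frac{6 \left(2 + 4 \left(-3\right)\right) \left(\left(-1\right) 6\right)}{\left(-2812 + 2187\right) \frac{1}{-474 + 3547}} = \frac{6 \left(2 - 12\right) \left(-6\right)}{\left(-625\right) \frac{1}{3073}} = \frac{6 \left(-10\right) \left(-6\right)}{\left(-625\right) \frac{1}{3073}} = \frac{\left(-60\right) \left(-6\right)}{- \frac{625}{3073}} = 360 \left(- \frac{3073}{625}\right) = - \frac{221256}{125}$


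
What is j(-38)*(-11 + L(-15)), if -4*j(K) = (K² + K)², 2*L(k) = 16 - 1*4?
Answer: 2471045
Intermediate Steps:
L(k) = 6 (L(k) = (16 - 1*4)/2 = (16 - 4)/2 = (½)*12 = 6)
j(K) = -(K + K²)²/4 (j(K) = -(K² + K)²/4 = -(K + K²)²/4)
j(-38)*(-11 + L(-15)) = (-¼*(-38)²*(1 - 38)²)*(-11 + 6) = -¼*1444*(-37)²*(-5) = -¼*1444*1369*(-5) = -494209*(-5) = 2471045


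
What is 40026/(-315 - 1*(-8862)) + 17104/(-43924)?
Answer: 19189454/4469267 ≈ 4.2936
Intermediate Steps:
40026/(-315 - 1*(-8862)) + 17104/(-43924) = 40026/(-315 + 8862) + 17104*(-1/43924) = 40026/8547 - 4276/10981 = 40026*(1/8547) - 4276/10981 = 1906/407 - 4276/10981 = 19189454/4469267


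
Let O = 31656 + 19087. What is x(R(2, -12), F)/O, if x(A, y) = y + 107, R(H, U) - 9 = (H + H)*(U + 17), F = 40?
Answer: 21/7249 ≈ 0.0028969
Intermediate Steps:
R(H, U) = 9 + 2*H*(17 + U) (R(H, U) = 9 + (H + H)*(U + 17) = 9 + (2*H)*(17 + U) = 9 + 2*H*(17 + U))
O = 50743
x(A, y) = 107 + y
x(R(2, -12), F)/O = (107 + 40)/50743 = 147*(1/50743) = 21/7249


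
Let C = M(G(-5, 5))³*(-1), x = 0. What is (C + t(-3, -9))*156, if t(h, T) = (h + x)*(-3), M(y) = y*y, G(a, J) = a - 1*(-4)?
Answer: 1248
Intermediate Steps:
G(a, J) = 4 + a (G(a, J) = a + 4 = 4 + a)
M(y) = y²
t(h, T) = -3*h (t(h, T) = (h + 0)*(-3) = h*(-3) = -3*h)
C = -1 (C = ((4 - 5)²)³*(-1) = ((-1)²)³*(-1) = 1³*(-1) = 1*(-1) = -1)
(C + t(-3, -9))*156 = (-1 - 3*(-3))*156 = (-1 + 9)*156 = 8*156 = 1248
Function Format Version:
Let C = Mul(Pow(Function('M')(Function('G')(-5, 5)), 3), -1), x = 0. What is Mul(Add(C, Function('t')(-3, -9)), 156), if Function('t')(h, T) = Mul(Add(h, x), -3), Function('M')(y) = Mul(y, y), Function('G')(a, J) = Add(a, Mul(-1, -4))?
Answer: 1248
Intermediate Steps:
Function('G')(a, J) = Add(4, a) (Function('G')(a, J) = Add(a, 4) = Add(4, a))
Function('M')(y) = Pow(y, 2)
Function('t')(h, T) = Mul(-3, h) (Function('t')(h, T) = Mul(Add(h, 0), -3) = Mul(h, -3) = Mul(-3, h))
C = -1 (C = Mul(Pow(Pow(Add(4, -5), 2), 3), -1) = Mul(Pow(Pow(-1, 2), 3), -1) = Mul(Pow(1, 3), -1) = Mul(1, -1) = -1)
Mul(Add(C, Function('t')(-3, -9)), 156) = Mul(Add(-1, Mul(-3, -3)), 156) = Mul(Add(-1, 9), 156) = Mul(8, 156) = 1248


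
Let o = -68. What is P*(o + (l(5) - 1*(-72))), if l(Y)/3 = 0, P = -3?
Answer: -12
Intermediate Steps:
l(Y) = 0 (l(Y) = 3*0 = 0)
P*(o + (l(5) - 1*(-72))) = -3*(-68 + (0 - 1*(-72))) = -3*(-68 + (0 + 72)) = -3*(-68 + 72) = -3*4 = -12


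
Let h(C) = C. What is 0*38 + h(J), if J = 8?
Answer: 8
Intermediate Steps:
0*38 + h(J) = 0*38 + 8 = 0 + 8 = 8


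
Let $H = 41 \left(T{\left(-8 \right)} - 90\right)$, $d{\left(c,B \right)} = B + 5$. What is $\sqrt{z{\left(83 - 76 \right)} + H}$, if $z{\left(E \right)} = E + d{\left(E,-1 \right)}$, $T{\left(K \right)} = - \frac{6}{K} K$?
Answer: $5 i \sqrt{157} \approx 62.65 i$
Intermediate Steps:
$d{\left(c,B \right)} = 5 + B$
$T{\left(K \right)} = -6$
$z{\left(E \right)} = 4 + E$ ($z{\left(E \right)} = E + \left(5 - 1\right) = E + 4 = 4 + E$)
$H = -3936$ ($H = 41 \left(-6 - 90\right) = 41 \left(-96\right) = -3936$)
$\sqrt{z{\left(83 - 76 \right)} + H} = \sqrt{\left(4 + \left(83 - 76\right)\right) - 3936} = \sqrt{\left(4 + 7\right) - 3936} = \sqrt{11 - 3936} = \sqrt{-3925} = 5 i \sqrt{157}$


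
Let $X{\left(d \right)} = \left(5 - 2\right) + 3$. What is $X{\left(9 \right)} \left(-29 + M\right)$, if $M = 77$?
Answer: $288$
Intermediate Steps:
$X{\left(d \right)} = 6$ ($X{\left(d \right)} = 3 + 3 = 6$)
$X{\left(9 \right)} \left(-29 + M\right) = 6 \left(-29 + 77\right) = 6 \cdot 48 = 288$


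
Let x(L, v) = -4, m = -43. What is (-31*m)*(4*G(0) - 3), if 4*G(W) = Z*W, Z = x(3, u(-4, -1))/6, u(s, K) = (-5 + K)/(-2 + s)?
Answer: -3999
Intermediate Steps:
u(s, K) = (-5 + K)/(-2 + s)
Z = -2/3 (Z = -4/6 = -4*1/6 = -2/3 ≈ -0.66667)
G(W) = -W/6 (G(W) = (-2*W/3)/4 = -W/6)
(-31*m)*(4*G(0) - 3) = (-31*(-43))*(4*(-1/6*0) - 3) = 1333*(4*0 - 3) = 1333*(0 - 3) = 1333*(-3) = -3999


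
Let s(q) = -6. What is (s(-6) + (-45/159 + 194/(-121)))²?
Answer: 2557830625/41126569 ≈ 62.194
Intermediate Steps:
(s(-6) + (-45/159 + 194/(-121)))² = (-6 + (-45/159 + 194/(-121)))² = (-6 + (-45*1/159 + 194*(-1/121)))² = (-6 + (-15/53 - 194/121))² = (-6 - 12097/6413)² = (-50575/6413)² = 2557830625/41126569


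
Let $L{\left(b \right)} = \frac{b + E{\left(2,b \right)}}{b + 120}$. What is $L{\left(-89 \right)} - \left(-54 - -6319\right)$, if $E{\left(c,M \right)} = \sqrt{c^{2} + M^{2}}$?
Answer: $- \frac{194304}{31} + \frac{5 \sqrt{317}}{31} \approx -6265.0$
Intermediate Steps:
$E{\left(c,M \right)} = \sqrt{M^{2} + c^{2}}$
$L{\left(b \right)} = \frac{b + \sqrt{4 + b^{2}}}{120 + b}$ ($L{\left(b \right)} = \frac{b + \sqrt{b^{2} + 2^{2}}}{b + 120} = \frac{b + \sqrt{b^{2} + 4}}{120 + b} = \frac{b + \sqrt{4 + b^{2}}}{120 + b}$)
$L{\left(-89 \right)} - \left(-54 - -6319\right) = \frac{-89 + \sqrt{4 + \left(-89\right)^{2}}}{120 - 89} - \left(-54 - -6319\right) = \frac{-89 + \sqrt{4 + 7921}}{31} - \left(-54 + 6319\right) = \frac{-89 + \sqrt{7925}}{31} - 6265 = \frac{-89 + 5 \sqrt{317}}{31} - 6265 = \left(- \frac{89}{31} + \frac{5 \sqrt{317}}{31}\right) - 6265 = - \frac{194304}{31} + \frac{5 \sqrt{317}}{31}$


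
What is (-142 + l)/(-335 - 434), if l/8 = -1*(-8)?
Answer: 78/769 ≈ 0.10143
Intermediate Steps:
l = 64 (l = 8*(-1*(-8)) = 8*8 = 64)
(-142 + l)/(-335 - 434) = (-142 + 64)/(-335 - 434) = -78/(-769) = -78*(-1/769) = 78/769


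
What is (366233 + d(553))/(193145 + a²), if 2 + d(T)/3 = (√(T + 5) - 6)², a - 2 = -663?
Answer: 368009/630066 - 18*√62/105011 ≈ 0.58273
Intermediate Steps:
a = -661 (a = 2 - 663 = -661)
d(T) = -6 + 3*(-6 + √(5 + T))² (d(T) = -6 + 3*(√(T + 5) - 6)² = -6 + 3*(√(5 + T) - 6)² = -6 + 3*(-6 + √(5 + T))²)
(366233 + d(553))/(193145 + a²) = (366233 + (-6 + 3*(-6 + √(5 + 553))²))/(193145 + (-661)²) = (366233 + (-6 + 3*(-6 + √558)²))/(193145 + 436921) = (366233 + (-6 + 3*(-6 + 3*√62)²))/630066 = (366227 + 3*(-6 + 3*√62)²)*(1/630066) = 366227/630066 + (-6 + 3*√62)²/210022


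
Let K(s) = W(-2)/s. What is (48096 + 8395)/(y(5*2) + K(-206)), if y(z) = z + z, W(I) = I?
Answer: 5818573/2061 ≈ 2823.2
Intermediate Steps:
K(s) = -2/s
y(z) = 2*z
(48096 + 8395)/(y(5*2) + K(-206)) = (48096 + 8395)/(2*(5*2) - 2/(-206)) = 56491/(2*10 - 2*(-1/206)) = 56491/(20 + 1/103) = 56491/(2061/103) = 56491*(103/2061) = 5818573/2061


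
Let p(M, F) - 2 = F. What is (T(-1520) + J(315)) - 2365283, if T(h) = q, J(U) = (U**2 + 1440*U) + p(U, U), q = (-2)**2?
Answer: -1812137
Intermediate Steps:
p(M, F) = 2 + F
q = 4
J(U) = 2 + U**2 + 1441*U (J(U) = (U**2 + 1440*U) + (2 + U) = 2 + U**2 + 1441*U)
T(h) = 4
(T(-1520) + J(315)) - 2365283 = (4 + (2 + 315**2 + 1441*315)) - 2365283 = (4 + (2 + 99225 + 453915)) - 2365283 = (4 + 553142) - 2365283 = 553146 - 2365283 = -1812137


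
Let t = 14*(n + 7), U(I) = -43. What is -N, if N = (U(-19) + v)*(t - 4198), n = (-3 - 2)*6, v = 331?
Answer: 1301760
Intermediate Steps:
n = -30 (n = -5*6 = -30)
t = -322 (t = 14*(-30 + 7) = 14*(-23) = -322)
N = -1301760 (N = (-43 + 331)*(-322 - 4198) = 288*(-4520) = -1301760)
-N = -1*(-1301760) = 1301760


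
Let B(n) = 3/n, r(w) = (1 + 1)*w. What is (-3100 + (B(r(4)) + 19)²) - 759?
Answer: -222951/64 ≈ -3483.6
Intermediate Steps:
r(w) = 2*w
(-3100 + (B(r(4)) + 19)²) - 759 = (-3100 + (3/((2*4)) + 19)²) - 759 = (-3100 + (3/8 + 19)²) - 759 = (-3100 + (155/8)²) - 759 = (-3100 + 24025/64) - 759 = -174375/64 - 759 = -222951/64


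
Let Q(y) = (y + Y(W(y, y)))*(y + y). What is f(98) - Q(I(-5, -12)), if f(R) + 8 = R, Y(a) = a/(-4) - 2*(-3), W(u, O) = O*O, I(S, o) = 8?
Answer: 122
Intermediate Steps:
W(u, O) = O²
Y(a) = 6 - a/4 (Y(a) = a*(-¼) + 6 = -a/4 + 6 = 6 - a/4)
Q(y) = 2*y*(6 + y - y²/4) (Q(y) = (y + (6 - y²/4))*(y + y) = (6 + y - y²/4)*(2*y) = 2*y*(6 + y - y²/4))
f(R) = -8 + R
f(98) - Q(I(-5, -12)) = (-8 + 98) - 8*(24 - 1*8² + 4*8)/2 = 90 - 8*(24 - 1*64 + 32)/2 = 90 - 8*(24 - 64 + 32)/2 = 90 - 8*(-8)/2 = 90 - 1*(-32) = 90 + 32 = 122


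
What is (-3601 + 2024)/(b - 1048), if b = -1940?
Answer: 19/36 ≈ 0.52778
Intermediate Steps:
(-3601 + 2024)/(b - 1048) = (-3601 + 2024)/(-1940 - 1048) = -1577/(-2988) = -1577*(-1/2988) = 19/36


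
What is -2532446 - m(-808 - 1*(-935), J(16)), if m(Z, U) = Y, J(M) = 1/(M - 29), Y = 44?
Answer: -2532490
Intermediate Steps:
J(M) = 1/(-29 + M)
m(Z, U) = 44
-2532446 - m(-808 - 1*(-935), J(16)) = -2532446 - 1*44 = -2532446 - 44 = -2532490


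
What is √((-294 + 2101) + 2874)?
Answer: √4681 ≈ 68.418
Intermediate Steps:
√((-294 + 2101) + 2874) = √(1807 + 2874) = √4681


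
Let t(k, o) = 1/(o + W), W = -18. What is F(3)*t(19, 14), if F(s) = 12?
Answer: -3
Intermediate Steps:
t(k, o) = 1/(-18 + o) (t(k, o) = 1/(o - 18) = 1/(-18 + o))
F(3)*t(19, 14) = 12/(-18 + 14) = 12/(-4) = 12*(-1/4) = -3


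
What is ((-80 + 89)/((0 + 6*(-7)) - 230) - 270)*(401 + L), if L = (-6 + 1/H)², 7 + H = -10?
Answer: -4645575801/39304 ≈ -1.1820e+5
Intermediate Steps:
H = -17 (H = -7 - 10 = -17)
L = 10609/289 (L = (-6 + 1/(-17))² = (-6 - 1/17)² = (-103/17)² = 10609/289 ≈ 36.709)
((-80 + 89)/((0 + 6*(-7)) - 230) - 270)*(401 + L) = ((-80 + 89)/((0 + 6*(-7)) - 230) - 270)*(401 + 10609/289) = (9/((0 - 42) - 230) - 270)*(126498/289) = (9/(-42 - 230) - 270)*(126498/289) = (9/(-272) - 270)*(126498/289) = (9*(-1/272) - 270)*(126498/289) = (-9/272 - 270)*(126498/289) = -73449/272*126498/289 = -4645575801/39304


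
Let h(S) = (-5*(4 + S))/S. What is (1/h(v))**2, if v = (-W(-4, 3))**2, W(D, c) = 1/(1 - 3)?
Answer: 1/7225 ≈ 0.00013841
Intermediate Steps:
W(D, c) = -1/2 (W(D, c) = 1/(-2) = -1/2)
v = 1/4 (v = (-1*(-1/2))**2 = (1/2)**2 = 1/4 ≈ 0.25000)
h(S) = (-20 - 5*S)/S
(1/h(v))**2 = (1/(-5 - 20/1/4))**2 = (1/(-5 - 20*4))**2 = (1/(-5 - 80))**2 = (1/(-85))**2 = (-1/85)**2 = 1/7225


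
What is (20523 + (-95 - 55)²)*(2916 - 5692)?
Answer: -119431848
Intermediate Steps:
(20523 + (-95 - 55)²)*(2916 - 5692) = (20523 + (-150)²)*(-2776) = (20523 + 22500)*(-2776) = 43023*(-2776) = -119431848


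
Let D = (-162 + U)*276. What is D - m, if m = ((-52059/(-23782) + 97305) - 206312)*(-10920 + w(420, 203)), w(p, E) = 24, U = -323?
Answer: -14124727686180/11891 ≈ -1.1879e+9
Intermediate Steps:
D = -133860 (D = (-162 - 323)*276 = -485*276 = -133860)
m = 14123135956920/11891 (m = ((-52059/(-23782) + 97305) - 206312)*(-10920 + 24) = ((-52059*(-1/23782) + 97305) - 206312)*(-10896) = ((52059/23782 + 97305) - 206312)*(-10896) = (2314159569/23782 - 206312)*(-10896) = -2592352415/23782*(-10896) = 14123135956920/11891 ≈ 1.1877e+9)
D - m = -133860 - 1*14123135956920/11891 = -133860 - 14123135956920/11891 = -14124727686180/11891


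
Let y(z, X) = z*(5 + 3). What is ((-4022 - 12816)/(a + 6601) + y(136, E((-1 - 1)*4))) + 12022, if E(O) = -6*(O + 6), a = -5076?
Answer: 19975912/1525 ≈ 13099.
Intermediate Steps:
E(O) = -36 - 6*O (E(O) = -6*(6 + O) = -36 - 6*O)
y(z, X) = 8*z (y(z, X) = z*8 = 8*z)
((-4022 - 12816)/(a + 6601) + y(136, E((-1 - 1)*4))) + 12022 = ((-4022 - 12816)/(-5076 + 6601) + 8*136) + 12022 = (-16838/1525 + 1088) + 12022 = 1642362/1525 + 12022 = 19975912/1525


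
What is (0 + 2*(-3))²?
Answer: 36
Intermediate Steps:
(0 + 2*(-3))² = (0 - 6)² = (-6)² = 36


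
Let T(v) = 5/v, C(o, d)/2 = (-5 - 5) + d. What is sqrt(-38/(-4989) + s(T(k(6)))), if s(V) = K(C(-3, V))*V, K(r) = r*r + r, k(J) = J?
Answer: 2*sqrt(14830790322)/14967 ≈ 16.273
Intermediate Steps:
C(o, d) = -20 + 2*d (C(o, d) = 2*((-5 - 5) + d) = 2*(-10 + d) = -20 + 2*d)
K(r) = r + r**2 (K(r) = r**2 + r = r + r**2)
s(V) = V*(-20 + 2*V)*(-19 + 2*V) (s(V) = ((-20 + 2*V)*(1 + (-20 + 2*V)))*V = ((-20 + 2*V)*(-19 + 2*V))*V = V*(-20 + 2*V)*(-19 + 2*V))
sqrt(-38/(-4989) + s(T(k(6)))) = sqrt(-38/(-4989) + 2*(5/6)*(-19 + 2*(5/6))*(-10 + 5/6)) = sqrt(-38*(-1/4989) + 2*(5*(1/6))*(-19 + 2*(5*(1/6)))*(-10 + 5*(1/6))) = sqrt(38/4989 + 2*(5/6)*(-19 + 2*(5/6))*(-10 + 5/6)) = sqrt(38/4989 + 2*(5/6)*(-19 + 5/3)*(-55/6)) = sqrt(38/4989 + 2*(5/6)*(-52/3)*(-55/6)) = sqrt(38/4989 + 7150/27) = sqrt(11890792/44901) = 2*sqrt(14830790322)/14967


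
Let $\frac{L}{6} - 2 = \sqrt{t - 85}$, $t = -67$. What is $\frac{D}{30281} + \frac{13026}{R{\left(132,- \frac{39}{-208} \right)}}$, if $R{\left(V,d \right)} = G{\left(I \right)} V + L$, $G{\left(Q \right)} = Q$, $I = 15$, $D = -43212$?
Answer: $\frac{4264032305}{835573914} - \frac{2171 i \sqrt{38}}{55188} \approx 5.1031 - 0.2425 i$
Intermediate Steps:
$L = 12 + 12 i \sqrt{38}$ ($L = 12 + 6 \sqrt{-67 - 85} = 12 + 6 \sqrt{-152} = 12 + 6 \cdot 2 i \sqrt{38} = 12 + 12 i \sqrt{38} \approx 12.0 + 73.973 i$)
$R{\left(V,d \right)} = 12 + 15 V + 12 i \sqrt{38}$ ($R{\left(V,d \right)} = 15 V + \left(12 + 12 i \sqrt{38}\right) = 12 + 15 V + 12 i \sqrt{38}$)
$\frac{D}{30281} + \frac{13026}{R{\left(132,- \frac{39}{-208} \right)}} = - \frac{43212}{30281} + \frac{13026}{12 + 15 \cdot 132 + 12 i \sqrt{38}} = \left(-43212\right) \frac{1}{30281} + \frac{13026}{12 + 1980 + 12 i \sqrt{38}} = - \frac{43212}{30281} + \frac{13026}{1992 + 12 i \sqrt{38}}$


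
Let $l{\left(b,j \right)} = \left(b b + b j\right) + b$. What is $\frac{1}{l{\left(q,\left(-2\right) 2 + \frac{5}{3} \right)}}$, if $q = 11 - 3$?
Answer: $\frac{3}{160} \approx 0.01875$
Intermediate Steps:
$q = 8$
$l{\left(b,j \right)} = b + b^{2} + b j$ ($l{\left(b,j \right)} = \left(b^{2} + b j\right) + b = b + b^{2} + b j$)
$\frac{1}{l{\left(q,\left(-2\right) 2 + \frac{5}{3} \right)}} = \frac{1}{8 \left(1 + 8 + \left(\left(-2\right) 2 + \frac{5}{3}\right)\right)} = \frac{1}{8 \left(1 + 8 + \left(-4 + 5 \cdot \frac{1}{3}\right)\right)} = \frac{1}{8 \left(1 + 8 + \left(-4 + \frac{5}{3}\right)\right)} = \frac{1}{8 \left(1 + 8 - \frac{7}{3}\right)} = \frac{1}{8 \cdot \frac{20}{3}} = \frac{1}{\frac{160}{3}} = \frac{3}{160}$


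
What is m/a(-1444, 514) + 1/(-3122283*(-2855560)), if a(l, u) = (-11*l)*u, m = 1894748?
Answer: 2111665014007375927/9099060751294183560 ≈ 0.23207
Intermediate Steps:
a(l, u) = -11*l*u
m/a(-1444, 514) + 1/(-3122283*(-2855560)) = 1894748/((-11*(-1444)*514)) + 1/(-3122283*(-2855560)) = 1894748/8164376 - 1/3122283*(-1/2855560) = 1894748*(1/8164376) + 1/8915866443480 = 473687/2041094 + 1/8915866443480 = 2111665014007375927/9099060751294183560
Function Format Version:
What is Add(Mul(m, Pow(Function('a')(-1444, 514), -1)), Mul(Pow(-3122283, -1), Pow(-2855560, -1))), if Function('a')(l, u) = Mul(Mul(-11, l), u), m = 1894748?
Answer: Rational(2111665014007375927, 9099060751294183560) ≈ 0.23207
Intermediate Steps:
Function('a')(l, u) = Mul(-11, l, u)
Add(Mul(m, Pow(Function('a')(-1444, 514), -1)), Mul(Pow(-3122283, -1), Pow(-2855560, -1))) = Add(Mul(1894748, Pow(Mul(-11, -1444, 514), -1)), Mul(Pow(-3122283, -1), Pow(-2855560, -1))) = Add(Mul(1894748, Pow(8164376, -1)), Mul(Rational(-1, 3122283), Rational(-1, 2855560))) = Add(Mul(1894748, Rational(1, 8164376)), Rational(1, 8915866443480)) = Add(Rational(473687, 2041094), Rational(1, 8915866443480)) = Rational(2111665014007375927, 9099060751294183560)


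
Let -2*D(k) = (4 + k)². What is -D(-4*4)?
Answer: 72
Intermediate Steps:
D(k) = -(4 + k)²/2
-D(-4*4) = -(-1)*(4 - 4*4)²/2 = -(-1)*(4 - 16)²/2 = -(-1)*(-12)²/2 = -(-1)*144/2 = -1*(-72) = 72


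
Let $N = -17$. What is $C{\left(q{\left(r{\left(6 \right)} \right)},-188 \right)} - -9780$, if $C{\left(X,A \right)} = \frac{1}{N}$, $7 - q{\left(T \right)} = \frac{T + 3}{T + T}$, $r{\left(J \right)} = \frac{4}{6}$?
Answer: $\frac{166259}{17} \approx 9779.9$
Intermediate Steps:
$r{\left(J \right)} = \frac{2}{3}$ ($r{\left(J \right)} = 4 \cdot \frac{1}{6} = \frac{2}{3}$)
$q{\left(T \right)} = 7 - \frac{3 + T}{2 T}$ ($q{\left(T \right)} = 7 - \frac{T + 3}{T + T} = 7 - \frac{3 + T}{2 T}$)
$C{\left(X,A \right)} = - \frac{1}{17}$ ($C{\left(X,A \right)} = \frac{1}{-17} = - \frac{1}{17}$)
$C{\left(q{\left(r{\left(6 \right)} \right)},-188 \right)} - -9780 = - \frac{1}{17} - -9780 = - \frac{1}{17} + 9780 = \frac{166259}{17}$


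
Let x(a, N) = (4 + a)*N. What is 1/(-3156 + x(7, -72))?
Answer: -1/3948 ≈ -0.00025329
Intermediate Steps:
x(a, N) = N*(4 + a)
1/(-3156 + x(7, -72)) = 1/(-3156 - 72*(4 + 7)) = 1/(-3156 - 72*11) = 1/(-3156 - 792) = 1/(-3948) = -1/3948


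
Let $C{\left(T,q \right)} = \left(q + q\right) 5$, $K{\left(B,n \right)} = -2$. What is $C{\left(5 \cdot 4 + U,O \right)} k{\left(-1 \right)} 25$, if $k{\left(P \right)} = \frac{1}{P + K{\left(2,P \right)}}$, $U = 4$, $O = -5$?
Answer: $\frac{1250}{3} \approx 416.67$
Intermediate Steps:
$C{\left(T,q \right)} = 10 q$ ($C{\left(T,q \right)} = 2 q 5 = 10 q$)
$k{\left(P \right)} = \frac{1}{-2 + P}$ ($k{\left(P \right)} = \frac{1}{P - 2} = \frac{1}{-2 + P}$)
$C{\left(5 \cdot 4 + U,O \right)} k{\left(-1 \right)} 25 = \frac{10 \left(-5\right)}{-2 - 1} \cdot 25 = - \frac{50}{-3} \cdot 25 = \left(-50\right) \left(- \frac{1}{3}\right) 25 = \frac{50}{3} \cdot 25 = \frac{1250}{3}$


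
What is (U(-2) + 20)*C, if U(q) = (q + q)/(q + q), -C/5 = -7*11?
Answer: 8085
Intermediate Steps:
C = 385 (C = -(-35)*11 = -5*(-77) = 385)
U(q) = 1 (U(q) = (2*q)/((2*q)) = (2*q)*(1/(2*q)) = 1)
(U(-2) + 20)*C = (1 + 20)*385 = 21*385 = 8085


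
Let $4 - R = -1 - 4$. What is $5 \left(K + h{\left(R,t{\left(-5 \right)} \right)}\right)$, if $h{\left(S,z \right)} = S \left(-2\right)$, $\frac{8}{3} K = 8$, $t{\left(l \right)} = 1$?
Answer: $-75$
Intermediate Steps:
$K = 3$ ($K = \frac{3}{8} \cdot 8 = 3$)
$R = 9$ ($R = 4 - \left(-1 - 4\right) = 4 - -5 = 4 + 5 = 9$)
$h{\left(S,z \right)} = - 2 S$
$5 \left(K + h{\left(R,t{\left(-5 \right)} \right)}\right) = 5 \left(3 - 18\right) = 5 \left(-15\right) = -75$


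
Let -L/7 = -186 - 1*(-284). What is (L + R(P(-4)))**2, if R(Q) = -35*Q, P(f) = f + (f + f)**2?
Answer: 7761796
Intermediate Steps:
P(f) = f + 4*f**2 (P(f) = f + (2*f)**2 = f + 4*f**2)
L = -686 (L = -7*(-186 - 1*(-284)) = -7*(-186 + 284) = -7*98 = -686)
(L + R(P(-4)))**2 = (-686 - (-140)*(1 + 4*(-4)))**2 = (-686 - (-140)*(1 - 16))**2 = (-686 - (-140)*(-15))**2 = (-686 - 35*60)**2 = (-686 - 2100)**2 = (-2786)**2 = 7761796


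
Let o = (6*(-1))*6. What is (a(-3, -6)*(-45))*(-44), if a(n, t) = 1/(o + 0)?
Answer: -55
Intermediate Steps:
o = -36 (o = -6*6 = -36)
a(n, t) = -1/36 (a(n, t) = 1/(-36 + 0) = 1/(-36) = -1/36)
(a(-3, -6)*(-45))*(-44) = -1/36*(-45)*(-44) = (5/4)*(-44) = -55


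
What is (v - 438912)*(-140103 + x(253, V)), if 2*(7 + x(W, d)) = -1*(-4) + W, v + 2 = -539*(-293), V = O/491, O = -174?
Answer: 78665963481/2 ≈ 3.9333e+10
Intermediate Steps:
V = -174/491 ≈ -0.35438
v = 157925 (v = -2 - 539*(-293) = -2 + 157927 = 157925)
x(W, d) = -5 + W/2 (x(W, d) = -7 + (-1*(-4) + W)/2 = -7 + (4 + W)/2 = -7 + (2 + W/2) = -5 + W/2)
(v - 438912)*(-140103 + x(253, V)) = (157925 - 438912)*(-140103 + (-5 + (1/2)*253)) = -280987*(-140103 + (-5 + 253/2)) = -280987*(-140103 + 243/2) = -280987*(-279963/2) = 78665963481/2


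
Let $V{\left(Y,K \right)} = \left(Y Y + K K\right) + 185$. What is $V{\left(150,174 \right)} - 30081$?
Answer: $22880$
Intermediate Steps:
$V{\left(Y,K \right)} = 185 + K^{2} + Y^{2}$ ($V{\left(Y,K \right)} = \left(Y^{2} + K^{2}\right) + 185 = \left(K^{2} + Y^{2}\right) + 185 = 185 + K^{2} + Y^{2}$)
$V{\left(150,174 \right)} - 30081 = \left(185 + 174^{2} + 150^{2}\right) - 30081 = \left(185 + 30276 + 22500\right) - 30081 = 52961 - 30081 = 22880$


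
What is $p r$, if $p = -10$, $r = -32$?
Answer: $320$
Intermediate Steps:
$p r = \left(-10\right) \left(-32\right) = 320$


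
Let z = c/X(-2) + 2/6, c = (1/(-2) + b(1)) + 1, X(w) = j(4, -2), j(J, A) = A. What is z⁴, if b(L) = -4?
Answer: 390625/20736 ≈ 18.838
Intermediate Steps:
X(w) = -2
c = -7/2 (c = (1/(-2) - 4) + 1 = (-½ - 4) + 1 = -9/2 + 1 = -7/2 ≈ -3.5000)
z = 25/12 (z = -7/2/(-2) + 2/6 = -7/2*(-½) + 2*(⅙) = 7/4 + ⅓ = 25/12 ≈ 2.0833)
z⁴ = (25/12)⁴ = 390625/20736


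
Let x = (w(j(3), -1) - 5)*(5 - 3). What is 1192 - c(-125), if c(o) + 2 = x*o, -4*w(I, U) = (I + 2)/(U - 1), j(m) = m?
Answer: 401/4 ≈ 100.25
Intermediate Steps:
w(I, U) = -(2 + I)/(4*(-1 + U)) (w(I, U) = -(I + 2)/(4*(U - 1)) = -(2 + I)/(4*(-1 + U)))
x = -35/4 (x = ((-2 - 1*3)/(4*(-1 - 1)) - 5)*(5 - 3) = ((¼)*(-2 - 3)/(-2) - 5)*2 = ((¼)*(-½)*(-5) - 5)*2 = (5/8 - 5)*2 = -35/8*2 = -35/4 ≈ -8.7500)
c(o) = -2 - 35*o/4
1192 - c(-125) = 1192 - (-2 - 35/4*(-125)) = 1192 - (-2 + 4375/4) = 1192 - 1*4367/4 = 1192 - 4367/4 = 401/4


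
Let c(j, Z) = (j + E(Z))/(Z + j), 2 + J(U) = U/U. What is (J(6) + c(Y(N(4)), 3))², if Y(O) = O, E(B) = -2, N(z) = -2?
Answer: 25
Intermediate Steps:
J(U) = -1 (J(U) = -2 + U/U = -2 + 1 = -1)
c(j, Z) = (-2 + j)/(Z + j) (c(j, Z) = (j - 2)/(Z + j) = (-2 + j)/(Z + j))
(J(6) + c(Y(N(4)), 3))² = (-1 + (-2 - 2)/(3 - 2))² = (-1 - 4/1)² = (-1 + 1*(-4))² = (-1 - 4)² = (-5)² = 25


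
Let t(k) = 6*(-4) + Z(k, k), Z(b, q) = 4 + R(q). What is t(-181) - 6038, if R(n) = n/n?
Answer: -6057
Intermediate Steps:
R(n) = 1
Z(b, q) = 5 (Z(b, q) = 4 + 1 = 5)
t(k) = -19 (t(k) = 6*(-4) + 5 = -24 + 5 = -19)
t(-181) - 6038 = -19 - 6038 = -6057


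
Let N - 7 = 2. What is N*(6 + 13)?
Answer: 171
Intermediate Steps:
N = 9 (N = 7 + 2 = 9)
N*(6 + 13) = 9*(6 + 13) = 9*19 = 171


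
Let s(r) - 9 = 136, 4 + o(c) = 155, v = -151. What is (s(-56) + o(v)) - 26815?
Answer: -26519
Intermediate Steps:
o(c) = 151 (o(c) = -4 + 155 = 151)
s(r) = 145 (s(r) = 9 + 136 = 145)
(s(-56) + o(v)) - 26815 = (145 + 151) - 26815 = 296 - 26815 = -26519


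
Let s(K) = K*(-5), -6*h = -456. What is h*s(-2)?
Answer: 760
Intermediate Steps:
h = 76 (h = -1/6*(-456) = 76)
s(K) = -5*K
h*s(-2) = 76*(-5*(-2)) = 76*10 = 760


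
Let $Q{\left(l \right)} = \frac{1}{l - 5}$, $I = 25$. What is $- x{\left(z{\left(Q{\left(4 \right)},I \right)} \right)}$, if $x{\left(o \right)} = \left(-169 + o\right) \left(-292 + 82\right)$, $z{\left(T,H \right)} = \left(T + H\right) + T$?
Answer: $-30660$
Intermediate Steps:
$Q{\left(l \right)} = \frac{1}{-5 + l}$
$z{\left(T,H \right)} = H + 2 T$ ($z{\left(T,H \right)} = \left(H + T\right) + T = H + 2 T$)
$x{\left(o \right)} = 35490 - 210 o$ ($x{\left(o \right)} = \left(-169 + o\right) \left(-210\right) = 35490 - 210 o$)
$- x{\left(z{\left(Q{\left(4 \right)},I \right)} \right)} = - (35490 - 210 \left(25 + \frac{2}{-5 + 4}\right)) = - (35490 - 210 \left(25 + \frac{2}{-1}\right)) = - (35490 - 210 \left(25 + 2 \left(-1\right)\right)) = - (35490 - 210 \left(25 - 2\right)) = - (35490 - 4830) = \left(-1\right) 30660 = -30660$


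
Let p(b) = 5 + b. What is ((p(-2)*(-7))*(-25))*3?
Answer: 1575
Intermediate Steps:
((p(-2)*(-7))*(-25))*3 = (((5 - 2)*(-7))*(-25))*3 = ((3*(-7))*(-25))*3 = -21*(-25)*3 = 525*3 = 1575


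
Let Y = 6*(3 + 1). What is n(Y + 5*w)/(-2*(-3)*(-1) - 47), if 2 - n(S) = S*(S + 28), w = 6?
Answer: 4426/53 ≈ 83.509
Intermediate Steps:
Y = 24 (Y = 6*4 = 24)
n(S) = 2 - S*(28 + S) (n(S) = 2 - S*(S + 28) = 2 - S*(28 + S))
n(Y + 5*w)/(-2*(-3)*(-1) - 47) = (2 - (24 + 5*6)**2 - 28*(24 + 5*6))/(-2*(-3)*(-1) - 47) = (2 - (24 + 30)**2 - 28*(24 + 30))/(6*(-1) - 47) = (2 - 1*54**2 - 28*54)/(-6 - 47) = (2 - 1*2916 - 1512)/(-53) = -(2 - 2916 - 1512)/53 = -1/53*(-4426) = 4426/53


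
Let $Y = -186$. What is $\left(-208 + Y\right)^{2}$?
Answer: $155236$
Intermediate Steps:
$\left(-208 + Y\right)^{2} = \left(-208 - 186\right)^{2} = \left(-394\right)^{2} = 155236$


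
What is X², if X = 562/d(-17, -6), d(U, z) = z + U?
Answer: 315844/529 ≈ 597.06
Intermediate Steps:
d(U, z) = U + z
X = -562/23 (X = 562/(-17 - 6) = 562/(-23) = 562*(-1/23) = -562/23 ≈ -24.435)
X² = (-562/23)² = 315844/529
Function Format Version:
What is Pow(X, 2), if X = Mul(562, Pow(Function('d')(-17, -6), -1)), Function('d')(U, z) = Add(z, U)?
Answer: Rational(315844, 529) ≈ 597.06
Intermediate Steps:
Function('d')(U, z) = Add(U, z)
X = Rational(-562, 23) (X = Mul(562, Pow(Add(-17, -6), -1)) = Mul(562, Pow(-23, -1)) = Mul(562, Rational(-1, 23)) = Rational(-562, 23) ≈ -24.435)
Pow(X, 2) = Pow(Rational(-562, 23), 2) = Rational(315844, 529)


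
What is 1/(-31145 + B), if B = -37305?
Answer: -1/68450 ≈ -1.4609e-5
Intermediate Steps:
1/(-31145 + B) = 1/(-31145 - 37305) = 1/(-68450) = -1/68450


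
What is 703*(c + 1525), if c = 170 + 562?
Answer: 1586671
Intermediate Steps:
c = 732
703*(c + 1525) = 703*(732 + 1525) = 703*2257 = 1586671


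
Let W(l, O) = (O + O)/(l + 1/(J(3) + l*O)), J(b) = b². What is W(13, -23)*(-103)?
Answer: 1374020/3769 ≈ 364.56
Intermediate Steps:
W(l, O) = 2*O/(l + 1/(9 + O*l)) (W(l, O) = (O + O)/(l + 1/(3² + l*O)) = (2*O)/(l + 1/(9 + O*l)) = 2*O/(l + 1/(9 + O*l)))
W(13, -23)*(-103) = (2*(-23)*(9 - 23*13)/(1 + 9*13 - 23*13²))*(-103) = (2*(-23)*(9 - 299)/(1 + 117 - 23*169))*(-103) = (2*(-23)*(-290)/(1 + 117 - 3887))*(-103) = (2*(-23)*(-290)/(-3769))*(-103) = (2*(-23)*(-1/3769)*(-290))*(-103) = -13340/3769*(-103) = 1374020/3769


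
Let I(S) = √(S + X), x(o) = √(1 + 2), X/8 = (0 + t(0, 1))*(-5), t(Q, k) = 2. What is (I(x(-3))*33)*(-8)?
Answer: -264*I*√(80 - √3) ≈ -2335.6*I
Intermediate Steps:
X = -80 (X = 8*((0 + 2)*(-5)) = 8*(2*(-5)) = 8*(-10) = -80)
x(o) = √3
I(S) = √(-80 + S) (I(S) = √(S - 80) = √(-80 + S))
(I(x(-3))*33)*(-8) = (√(-80 + √3)*33)*(-8) = (33*√(-80 + √3))*(-8) = -264*√(-80 + √3)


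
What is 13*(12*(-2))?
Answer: -312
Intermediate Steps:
13*(12*(-2)) = 13*(-24) = -312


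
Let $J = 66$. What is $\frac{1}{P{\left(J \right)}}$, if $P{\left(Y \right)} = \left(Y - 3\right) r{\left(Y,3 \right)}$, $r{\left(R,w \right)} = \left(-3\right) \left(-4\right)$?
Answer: $\frac{1}{756} \approx 0.0013228$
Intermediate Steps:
$r{\left(R,w \right)} = 12$
$P{\left(Y \right)} = -36 + 12 Y$ ($P{\left(Y \right)} = \left(Y - 3\right) 12 = \left(-3 + Y\right) 12 = -36 + 12 Y$)
$\frac{1}{P{\left(J \right)}} = \frac{1}{-36 + 12 \cdot 66} = \frac{1}{-36 + 792} = \frac{1}{756}$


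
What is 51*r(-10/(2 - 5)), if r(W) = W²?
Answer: 1700/3 ≈ 566.67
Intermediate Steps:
51*r(-10/(2 - 5)) = 51*(-10/(2 - 5))² = 51*(-10/(-3))² = 51*(-10*(-⅓))² = 51*(10/3)² = 51*(100/9) = 1700/3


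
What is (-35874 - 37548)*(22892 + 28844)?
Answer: -3798560592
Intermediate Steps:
(-35874 - 37548)*(22892 + 28844) = -73422*51736 = -3798560592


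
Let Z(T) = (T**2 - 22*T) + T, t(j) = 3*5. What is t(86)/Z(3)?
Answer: -5/18 ≈ -0.27778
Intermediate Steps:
t(j) = 15
Z(T) = T**2 - 21*T
t(86)/Z(3) = 15/((3*(-21 + 3))) = 15/((3*(-18))) = 15/(-54) = 15*(-1/54) = -5/18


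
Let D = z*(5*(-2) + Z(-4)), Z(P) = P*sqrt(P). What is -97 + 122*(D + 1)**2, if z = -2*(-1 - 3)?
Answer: 261593 + 1233664*I ≈ 2.6159e+5 + 1.2337e+6*I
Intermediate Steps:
z = 8 (z = -2*(-4) = 8)
Z(P) = P**(3/2)
D = -80 - 64*I (D = 8*(5*(-2) + (-4)**(3/2)) = 8*(-10 - 8*I) = -80 - 64*I ≈ -80.0 - 64.0*I)
-97 + 122*(D + 1)**2 = -97 + 122*((-80 - 64*I) + 1)**2 = -97 + 122*(-79 - 64*I)**2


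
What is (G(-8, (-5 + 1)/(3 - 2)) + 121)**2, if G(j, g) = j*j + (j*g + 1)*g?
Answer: 2809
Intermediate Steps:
G(j, g) = j**2 + g*(1 + g*j) (G(j, g) = j**2 + (g*j + 1)*g = j**2 + (1 + g*j)*g = j**2 + g*(1 + g*j))
(G(-8, (-5 + 1)/(3 - 2)) + 121)**2 = (((-5 + 1)/(3 - 2) + (-8)**2 - 8*(-5 + 1)**2/(3 - 2)**2) + 121)**2 = ((-4/1 + 64 - 8*(-4/1)**2) + 121)**2 = ((-4*1 + 64 - 8*(-4*1)**2) + 121)**2 = ((-4 + 64 - 8*(-4)**2) + 121)**2 = ((-4 + 64 - 8*16) + 121)**2 = ((-4 + 64 - 128) + 121)**2 = (-68 + 121)**2 = 53**2 = 2809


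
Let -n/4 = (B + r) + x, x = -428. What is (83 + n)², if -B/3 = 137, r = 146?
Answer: 8151025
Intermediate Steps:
B = -411 (B = -3*137 = -411)
n = 2772 (n = -4*((-411 + 146) - 428) = -4*(-265 - 428) = -4*(-693) = 2772)
(83 + n)² = (83 + 2772)² = 2855² = 8151025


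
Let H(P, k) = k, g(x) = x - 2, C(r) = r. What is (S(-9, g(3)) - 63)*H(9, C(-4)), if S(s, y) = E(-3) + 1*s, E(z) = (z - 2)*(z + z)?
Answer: 168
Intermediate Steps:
g(x) = -2 + x
E(z) = 2*z*(-2 + z) (E(z) = (-2 + z)*(2*z) = 2*z*(-2 + z))
S(s, y) = 30 + s (S(s, y) = 2*(-3)*(-2 - 3) + 1*s = 2*(-3)*(-5) + s = 30 + s)
(S(-9, g(3)) - 63)*H(9, C(-4)) = ((30 - 9) - 63)*(-4) = (21 - 63)*(-4) = -42*(-4) = 168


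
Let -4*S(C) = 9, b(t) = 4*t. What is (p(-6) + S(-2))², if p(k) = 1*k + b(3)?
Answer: 225/16 ≈ 14.063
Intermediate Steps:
S(C) = -9/4 (S(C) = -¼*9 = -9/4)
p(k) = 12 + k (p(k) = 1*k + 4*3 = k + 12 = 12 + k)
(p(-6) + S(-2))² = ((12 - 6) - 9/4)² = (6 - 9/4)² = (15/4)² = 225/16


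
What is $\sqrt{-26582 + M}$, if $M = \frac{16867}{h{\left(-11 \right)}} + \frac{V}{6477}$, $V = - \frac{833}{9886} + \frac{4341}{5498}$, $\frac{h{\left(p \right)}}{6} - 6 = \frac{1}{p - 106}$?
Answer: $\frac{i \sqrt{397583201665385117623939861760754}}{123392073143478} \approx 161.59 i$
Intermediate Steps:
$h{\left(p \right)} = 36 + \frac{6}{-106 + p}$ ($h{\left(p \right)} = 36 + \frac{6}{p - 106} = 36 + \frac{6}{-106 + p}$)
$V = \frac{9583823}{13588307}$ ($V = \left(-833\right) \frac{1}{9886} + 4341 \cdot \frac{1}{5498} = - \frac{833}{9886} + \frac{4341}{5498} = \frac{9583823}{13588307} \approx 0.7053$)
$M = \frac{57895098893531753}{123392073143478}$ ($M = \frac{16867}{6 \frac{1}{-106 - 11} \left(-635 + 6 \left(-11\right)\right)} + \frac{9583823}{13588307 \cdot 6477} = \frac{16867}{6 \frac{1}{-117} \left(-635 - 66\right)} + \frac{9583823}{13588307} \cdot \frac{1}{6477} = \frac{16867}{6 \left(- \frac{1}{117}\right) \left(-701\right)} + \frac{9583823}{88011464439} = \frac{16867}{\frac{1402}{39}} + \frac{9583823}{88011464439} = 16867 \cdot \frac{39}{1402} + \frac{9583823}{88011464439} = \frac{657813}{1402} + \frac{9583823}{88011464439} = \frac{57895098893531753}{123392073143478} \approx 469.2$)
$\sqrt{-26582 + M} = \sqrt{-26582 + \frac{57895098893531753}{123392073143478}} = \sqrt{- \frac{3222112989406400443}{123392073143478}} = \frac{i \sqrt{397583201665385117623939861760754}}{123392073143478}$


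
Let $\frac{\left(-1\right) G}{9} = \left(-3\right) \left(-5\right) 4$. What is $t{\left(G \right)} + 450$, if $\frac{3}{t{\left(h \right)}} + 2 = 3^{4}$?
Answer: $\frac{35553}{79} \approx 450.04$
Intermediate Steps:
$G = -540$ ($G = - 9 \left(-3\right) \left(-5\right) 4 = - 9 \cdot 15 \cdot 4 = \left(-9\right) 60 = -540$)
$t{\left(h \right)} = \frac{3}{79}$ ($t{\left(h \right)} = \frac{3}{-2 + 3^{4}} = \frac{3}{-2 + 81} = \frac{3}{79}$)
$t{\left(G \right)} + 450 = \frac{3}{79} + 450 = \frac{35553}{79}$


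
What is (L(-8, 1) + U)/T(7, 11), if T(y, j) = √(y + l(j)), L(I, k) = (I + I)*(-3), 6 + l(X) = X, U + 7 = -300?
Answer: -259*√3/6 ≈ -74.767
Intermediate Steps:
U = -307 (U = -7 - 300 = -307)
l(X) = -6 + X
L(I, k) = -6*I (L(I, k) = (2*I)*(-3) = -6*I)
T(y, j) = √(-6 + j + y) (T(y, j) = √(y + (-6 + j)) = √(-6 + j + y))
(L(-8, 1) + U)/T(7, 11) = (-6*(-8) - 307)/(√(-6 + 11 + 7)) = (48 - 307)/(√12) = -259*√3/6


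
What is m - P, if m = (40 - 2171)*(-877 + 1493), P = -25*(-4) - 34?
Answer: -1312762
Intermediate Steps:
P = 66 (P = 100 - 34 = 66)
m = -1312696 (m = -2131*616 = -1312696)
m - P = -1312696 - 1*66 = -1312696 - 66 = -1312762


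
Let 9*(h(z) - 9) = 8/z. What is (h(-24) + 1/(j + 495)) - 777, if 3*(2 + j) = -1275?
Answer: -1410089/1836 ≈ -768.02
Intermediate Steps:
j = -427 (j = -2 + (⅓)*(-1275) = -2 - 425 = -427)
h(z) = 9 + 8/(9*z) (h(z) = 9 + (8/z)/9 = 9 + 8/(9*z))
(h(-24) + 1/(j + 495)) - 777 = ((9 + (8/9)/(-24)) + 1/(-427 + 495)) - 777 = ((9 + (8/9)*(-1/24)) + 1/68) - 777 = ((9 - 1/27) + 1/68) - 777 = (242/27 + 1/68) - 777 = 16483/1836 - 777 = -1410089/1836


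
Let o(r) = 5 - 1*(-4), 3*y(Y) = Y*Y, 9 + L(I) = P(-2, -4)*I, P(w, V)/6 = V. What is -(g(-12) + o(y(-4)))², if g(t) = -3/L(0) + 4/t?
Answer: -81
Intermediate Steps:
P(w, V) = 6*V
L(I) = -9 - 24*I (L(I) = -9 + (6*(-4))*I = -9 - 24*I)
g(t) = ⅓ + 4/t (g(t) = -3/(-9 - 24*0) + 4/t = -3/(-9 + 0) + 4/t = -3/(-9) + 4/t = -3*(-⅑) + 4/t = ⅓ + 4/t)
y(Y) = Y²/3 (y(Y) = (Y*Y)/3 = Y²/3)
o(r) = 9 (o(r) = 5 + 4 = 9)
-(g(-12) + o(y(-4)))² = -((⅓)*(12 - 12)/(-12) + 9)² = -((⅓)*(-1/12)*0 + 9)² = -(0 + 9)² = -1*9² = -1*81 = -81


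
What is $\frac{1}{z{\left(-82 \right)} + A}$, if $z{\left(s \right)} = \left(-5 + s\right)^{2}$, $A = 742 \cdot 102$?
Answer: $\frac{1}{83253} \approx 1.2012 \cdot 10^{-5}$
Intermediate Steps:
$A = 75684$
$\frac{1}{z{\left(-82 \right)} + A} = \frac{1}{\left(-5 - 82\right)^{2} + 75684} = \frac{1}{\left(-87\right)^{2} + 75684} = \frac{1}{7569 + 75684} = \frac{1}{83253}$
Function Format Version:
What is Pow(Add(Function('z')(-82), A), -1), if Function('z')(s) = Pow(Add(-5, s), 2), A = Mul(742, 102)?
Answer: Rational(1, 83253) ≈ 1.2012e-5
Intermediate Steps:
A = 75684
Pow(Add(Function('z')(-82), A), -1) = Pow(Add(Pow(Add(-5, -82), 2), 75684), -1) = Pow(Add(Pow(-87, 2), 75684), -1) = Pow(Add(7569, 75684), -1) = Pow(83253, -1) = Rational(1, 83253)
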